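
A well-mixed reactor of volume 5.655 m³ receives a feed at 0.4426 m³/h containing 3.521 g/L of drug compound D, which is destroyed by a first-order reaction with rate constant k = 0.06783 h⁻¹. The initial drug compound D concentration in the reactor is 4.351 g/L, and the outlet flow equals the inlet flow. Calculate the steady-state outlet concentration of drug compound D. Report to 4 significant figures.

1.886 g/L

Accumulation = in − out − consumed: V dC/dt = Q C_in − Q C − k V C.
Steady state (dC/dt = 0): C_ss = Q C_in/(Q + kV) = C_in/(1 + kV/Q).
C_ss = 0.4426·3.521/(0.4426 + 0.06783·5.655) = 1.55839/0.826179 = 1.88627 g/L.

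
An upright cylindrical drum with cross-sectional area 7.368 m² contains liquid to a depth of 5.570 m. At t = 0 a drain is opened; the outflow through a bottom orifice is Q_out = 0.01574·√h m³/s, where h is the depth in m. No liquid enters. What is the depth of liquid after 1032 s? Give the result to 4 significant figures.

1.582 m

A dh/dt = −Q_out = −0.01574 √h.
Separate and integrate: 2(√h − √h₀) = −(0.01574/A) t.
√h = √5.570 − 0.01574·1032/(2·7.368) = 2.36008 − 1.10231 = 1.25777.
h = 1.25777² = 1.58199 m.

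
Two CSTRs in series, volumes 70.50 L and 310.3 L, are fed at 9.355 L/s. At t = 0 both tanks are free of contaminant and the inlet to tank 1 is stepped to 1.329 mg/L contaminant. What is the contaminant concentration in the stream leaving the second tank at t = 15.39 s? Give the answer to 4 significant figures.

0.2984 mg/L

Each tank obeys Vᵢ dCᵢ/dt = Q(Cᵢ₋₁ − Cᵢ), so τᵢ = Vᵢ/Q.
τ₁ = 70.50/9.355 = 7.53608 s; τ₂ = 310.3/9.355 = 33.1694 s.
Solving the cascade with C₁(0)=C₂(0)=0 gives C₂(t) = C_in[1 − (τ₁ e^(−t/τ₁) − τ₂ e^(−t/τ₂))/(τ₁ − τ₂)].
At t = 15.39: e^(−t/τ₁) = 0.129746, e^(−t/τ₂) = 0.628775.
C₂ = 1.329·[1 − (7.53608·0.129746 − 33.1694·0.628775)/(-25.6334)] = 1.329·0.224513 = 0.298377 mg/L.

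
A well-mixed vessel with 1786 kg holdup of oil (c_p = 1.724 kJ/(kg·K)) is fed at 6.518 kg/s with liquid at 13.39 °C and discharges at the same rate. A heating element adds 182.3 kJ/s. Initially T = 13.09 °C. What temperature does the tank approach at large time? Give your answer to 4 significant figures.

29.61 °C

M c_p dT/dt = ṁ c_p (T_in − T) + Q̇.
At steady state dT/dt = 0 ⇒ T_ss = T_in + Q̇/(ṁ c_p) = 13.39 + 182.3/(6.518·1.724) = 29.6131 °C.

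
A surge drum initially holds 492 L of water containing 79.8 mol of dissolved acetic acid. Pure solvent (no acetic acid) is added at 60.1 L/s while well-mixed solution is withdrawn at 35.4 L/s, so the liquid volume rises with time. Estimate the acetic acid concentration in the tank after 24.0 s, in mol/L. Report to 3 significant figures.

Let m(t) be the amount of acetic acid. Volume: V(t) = V₀ + (Q_in − Q_out) t = 492 + 24.700 t; V(24.0) = 1084.8 L.
Solute balance: dm/dt = 0 − Q_out C = −Q_out m/V(t).
dm/m = −Q_out dt/(V₀ + 24.700 t); integrating gives ln(m/m₀) = −(Q_out/(Q_in−Q_out)) ln(V/V₀).
m = m₀ (V₀/V)^(Q_out/(Q_in−Q_out)) = 79.8 × (492/1084.8)^(1.4332) = 25.696 mol.
C = m/V = 25.696/1084.8 = 0.023687 mol/L.

0.0237 mol/L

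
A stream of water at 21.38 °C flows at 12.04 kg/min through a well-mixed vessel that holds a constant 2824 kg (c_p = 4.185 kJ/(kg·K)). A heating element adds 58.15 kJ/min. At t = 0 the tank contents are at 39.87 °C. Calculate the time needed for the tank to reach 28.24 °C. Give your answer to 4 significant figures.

260.7 min

Energy balance: M c_p dT/dt = ṁ c_p (T_in − T) + 58.15.
τ = M/ṁ = 234.551 min; T_ss = T_in + Q̇/(ṁ c_p) = 22.5341 °C.
T(t) = T_ss + (T₀ − T_ss) e^(−t/τ). Set T = 28.24:
e^(−t/τ) = (28.24 − 22.5341)/(39.87 − 22.5341) = 0.329139
t = −234.551 · ln(0.329139) = 260.651 min.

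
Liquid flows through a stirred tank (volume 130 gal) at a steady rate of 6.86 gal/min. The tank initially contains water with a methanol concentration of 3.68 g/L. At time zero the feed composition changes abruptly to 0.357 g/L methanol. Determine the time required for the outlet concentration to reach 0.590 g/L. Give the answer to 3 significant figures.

Species balance on the tank: V dC/dt = Q(C_in − C), so τ = V/Q = 18.950 min.
C(t) = C_in + (C₀ − C_in) e^(−t/τ). Set C = 0.590 and solve for t:
e^(−t/τ) = (C − C_in)/(C₀ − C_in) = (0.590 − 0.357)/(3.68 − 0.357) = 0.070117
t = −τ ln(…) = 18.950 × 2.6576 = 50.362 min.

50.4 min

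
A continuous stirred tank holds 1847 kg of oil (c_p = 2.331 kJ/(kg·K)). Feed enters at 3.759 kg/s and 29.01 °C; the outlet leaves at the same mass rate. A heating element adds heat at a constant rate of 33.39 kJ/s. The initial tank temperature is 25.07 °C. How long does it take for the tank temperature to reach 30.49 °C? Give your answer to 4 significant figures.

590.4 s

M c_p dT/dt = ṁ c_p (T_in − T) + Q̇.
τ = M/ṁ = 491.354 s; T_ss = T_in + Q̇/(ṁ c_p) = 32.8207 °C.
T(t) = T_ss + (T₀ − T_ss) e^(−t/τ). Set T = 30.49:
e^(−t/τ) = (30.49 − 32.8207)/(25.07 − 32.8207) = 0.300706
t = −491.354 · ln(0.300706) = 590.422 s.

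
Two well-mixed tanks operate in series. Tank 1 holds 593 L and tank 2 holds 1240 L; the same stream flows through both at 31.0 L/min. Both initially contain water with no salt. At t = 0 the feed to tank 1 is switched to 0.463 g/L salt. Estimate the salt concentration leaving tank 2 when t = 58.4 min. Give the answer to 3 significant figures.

Each tank obeys Vᵢ dCᵢ/dt = Q(Cᵢ₋₁ − Cᵢ), so τᵢ = Vᵢ/Q.
τ₁ = 593/31.0 = 19.129 min; τ₂ = 1240/31.0 = 40.000 min.
Solving the cascade with C₁(0)=C₂(0)=0 gives C₂(t) = C_in[1 − (τ₁ e^(−t/τ₁) − τ₂ e^(−t/τ₂))/(τ₁ − τ₂)].
At t = 58.4: e^(−t/τ₁) = 0.047219, e^(−t/τ₂) = 0.23224.
C₂ = 0.463·[1 − (19.129·0.047219 − 40.000·0.23224)/(-20.871)] = 0.463·0.59819 = 0.27696 g/L.

0.277 g/L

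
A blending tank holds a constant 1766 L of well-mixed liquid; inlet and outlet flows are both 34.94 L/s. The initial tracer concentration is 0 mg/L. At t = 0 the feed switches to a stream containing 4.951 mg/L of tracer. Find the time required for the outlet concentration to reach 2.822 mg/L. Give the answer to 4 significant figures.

Species balance: V dC/dt = Q(C_in − C) ⇒ τ = V/Q = 50.5438 s.
C(t) = C_in + (C₀ − C_in) e^(−t/τ). Set C = 2.822 and solve for t:
e^(−t/τ) = (C − C_in)/(C₀ − C_in) = (2.822 − 4.951)/(0 − 4.951) = 0.430014
t = −τ ln(…) = 50.5438 × 0.843937 = 42.6558 s.

42.66 s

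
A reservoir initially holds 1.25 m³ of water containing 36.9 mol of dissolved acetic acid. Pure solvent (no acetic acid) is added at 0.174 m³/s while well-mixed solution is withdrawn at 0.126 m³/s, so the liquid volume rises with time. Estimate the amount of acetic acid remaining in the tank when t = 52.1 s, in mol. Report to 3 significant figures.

2.06 mol

Total volume: dV/dt = Q_in − Q_out = 0.048000 m³/s, so V(t) = 1.25 + 0.048000 t and V(52.1) = 3.7508 m³.
No acetic acid enters, so dm/dt = −Q_out · (m/V).
Separate: dm/m = −Q_out dt/V(t) ⇒ ln(m/m₀) = −(Q_out/(Q_in−Q_out)) ln(V/V₀).
m = m₀ (V₀/V)^(Q_out/(Q_in−Q_out)) = 36.9 × (1.25/3.7508)^(2.6250) = 2.0622 mol.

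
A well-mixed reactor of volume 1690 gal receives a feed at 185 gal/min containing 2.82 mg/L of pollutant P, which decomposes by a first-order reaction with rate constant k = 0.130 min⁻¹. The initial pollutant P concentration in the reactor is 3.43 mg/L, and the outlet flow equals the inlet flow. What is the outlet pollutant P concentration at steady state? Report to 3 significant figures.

Accumulation = in − out − consumed: V dC/dt = Q C_in − Q C − k V C.
At steady state: 0 = Q C_in − (Q + kV) C_ss, so C_ss = Q C_in/(Q + kV).
C_ss = 185·2.82/(185 + 0.130·1690) = 521.70/404.70 = 1.2891 mg/L.

1.29 mg/L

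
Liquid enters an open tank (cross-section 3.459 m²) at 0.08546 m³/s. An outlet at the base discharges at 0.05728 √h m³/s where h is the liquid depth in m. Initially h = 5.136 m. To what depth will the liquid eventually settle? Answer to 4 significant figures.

2.226 m

Accumulation of liquid (constant cross-section A): A dh/dt = Q_in − 0.05728 √h. At steady state dh/dt = 0:
Q_in = 0.05728 √h_ss ⇒ √h_ss = 0.08546/0.05728 = 1.49197.
h_ss = 1.49197² = 2.22597 m. (Since h₀ = 5.136 m > h_ss, the level will fall toward this value.)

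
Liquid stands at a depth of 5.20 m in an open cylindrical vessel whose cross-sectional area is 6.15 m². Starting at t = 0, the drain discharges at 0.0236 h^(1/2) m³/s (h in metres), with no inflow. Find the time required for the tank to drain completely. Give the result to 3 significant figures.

1190 s

With no inflow, A dh/dt = −0.0236 √h.
This is separable: 2 d(√h)/dt = −0.0236/A, so √h = √h₀ − (0.0236/(2A)) t.
Tank is empty when √h = 0: t_empty = 2A√h₀/0.0236.
t_empty = 2·6.15·√5.20/0.0236 = 12.300·2.2804/0.0236 = 1188.5 s.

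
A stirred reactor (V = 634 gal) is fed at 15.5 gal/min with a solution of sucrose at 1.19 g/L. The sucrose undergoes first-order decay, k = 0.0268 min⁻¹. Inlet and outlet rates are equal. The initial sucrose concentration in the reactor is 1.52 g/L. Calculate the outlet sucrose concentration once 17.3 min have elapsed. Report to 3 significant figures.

0.960 g/L

V dC/dt = Q(C_in − C) − k V C.
dC/dt = (Q/V) C_in − (Q/V + k) C; effective rate a = Q/V + k = 0.024448 + 0.0268 = 0.051248 min⁻¹.
C_ss = Q C_in/(Q + kV) = 0.56769 g/L; C(t) = C_ss + (C₀ − C_ss) e^(−a t).
C(17.3) = 0.56769 + (0.95231)·e^(−0.051248·17.3) = 0.56769 + (0.95231)·0.41206 = 0.96010 g/L.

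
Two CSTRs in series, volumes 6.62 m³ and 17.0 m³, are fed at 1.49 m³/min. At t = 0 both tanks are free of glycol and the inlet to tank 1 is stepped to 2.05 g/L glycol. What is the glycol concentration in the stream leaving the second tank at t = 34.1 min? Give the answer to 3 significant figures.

1.88 g/L

Time constants: τᵢ = Vᵢ/Q for each well-mixed tank.
τ₁ = 6.62/1.49 = 4.4430 min; τ₂ = 17.0/1.49 = 11.409 min.
Solving the cascade with C₁(0)=C₂(0)=0 gives C₂(t) = C_in[1 − (τ₁ e^(−t/τ₁) − τ₂ e^(−t/τ₂))/(τ₁ − τ₂)].
At t = 34.1: e^(−t/τ₁) = 0.00046426, e^(−t/τ₂) = 0.050350.
C₂ = 2.05·[1 − (4.4430·0.00046426 − 11.409·0.050350)/(-6.9664)] = 2.05·0.91784 = 1.8816 g/L.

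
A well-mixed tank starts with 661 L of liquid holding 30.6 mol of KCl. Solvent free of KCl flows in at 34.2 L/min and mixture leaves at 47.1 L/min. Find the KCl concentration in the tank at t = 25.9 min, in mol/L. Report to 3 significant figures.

Total volume: dV/dt = Q_in − Q_out = -12.900 L/min, so V(t) = 661 − 12.900 t and V(25.9) = 326.89 L.
No KCl enters, so dm/dt = −Q_out · (m/V).
Separate: dm/m = −Q_out dt/V(t) ⇒ ln(m/m₀) = −(Q_out/(Q_in−Q_out)) ln(V/V₀).
m = m₀ (V₀/V)^(Q_out/(Q_in−Q_out)) = 30.6 × (661/326.89)^(-3.6512) = 2.3399 mol.
C = m/V = 2.3399/326.89 = 0.0071581 mol/L.

0.00716 mol/L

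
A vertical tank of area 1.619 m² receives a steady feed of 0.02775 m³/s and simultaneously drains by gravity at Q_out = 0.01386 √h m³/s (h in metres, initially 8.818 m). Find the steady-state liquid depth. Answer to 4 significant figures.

A dh/dt = Q_in − 0.01386 √h. Steady state requires inflow = outflow:
Q_in = 0.01386 √h_ss ⇒ √h_ss = 0.02775/0.01386 = 2.00216.
h_ss = 2.00216² = 4.00866 m. (Since h₀ = 8.818 m > h_ss, the level will fall toward this value.)

4.009 m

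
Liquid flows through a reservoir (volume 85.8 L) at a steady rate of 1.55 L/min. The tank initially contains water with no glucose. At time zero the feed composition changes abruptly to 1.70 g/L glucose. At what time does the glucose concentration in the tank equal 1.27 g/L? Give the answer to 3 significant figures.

76.1 min

Species balance: V dC/dt = Q(C_in − C) ⇒ τ = V/Q = 55.355 min.
C(t) = C_in + (C₀ − C_in) e^(−t/τ). Set C = 1.27 and solve for t:
e^(−t/τ) = (C − C_in)/(C₀ − C_in) = (1.27 − 1.70)/(0 − 1.70) = 0.25294
t = −τ ln(…) = 55.355 × 1.3746 = 76.091 min.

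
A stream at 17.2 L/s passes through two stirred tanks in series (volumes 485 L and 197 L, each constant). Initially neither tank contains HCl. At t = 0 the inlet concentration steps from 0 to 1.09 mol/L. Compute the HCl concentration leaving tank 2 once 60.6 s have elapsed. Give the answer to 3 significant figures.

Time constants: τᵢ = Vᵢ/Q for each well-mixed tank.
τ₁ = 485/17.2 = 28.198 s; τ₂ = 197/17.2 = 11.453 s.
Solving the cascade with C₁(0)=C₂(0)=0 gives C₂(t) = C_in[1 − (τ₁ e^(−t/τ₁) − τ₂ e^(−t/τ₂))/(τ₁ − τ₂)].
At t = 60.6: e^(−t/τ₁) = 0.11659, e^(−t/τ₂) = 0.0050369.
C₂ = 1.09·[1 − (28.198·0.11659 − 11.453·0.0050369)/(16.744)] = 1.09·0.80711 = 0.87975 mol/L.

0.880 mol/L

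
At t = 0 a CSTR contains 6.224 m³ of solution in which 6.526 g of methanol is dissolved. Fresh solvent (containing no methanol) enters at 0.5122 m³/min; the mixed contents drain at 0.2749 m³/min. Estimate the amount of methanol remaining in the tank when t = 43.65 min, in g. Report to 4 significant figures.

Let m(t) be the amount of methanol. Volume: V(t) = V₀ + (Q_in − Q_out) t = 6.224 + 0.237300 t; V(43.65) = 16.5821 m³.
Solute balance: dm/dt = 0 − Q_out C = −Q_out m/V(t).
Separate: dm/m = −Q_out dt/V(t) ⇒ ln(m/m₀) = −(Q_out/(Q_in−Q_out)) ln(V/V₀).
m = m₀ (V₀/V)^(Q_out/(Q_in−Q_out)) = 6.526 × (6.224/16.5821)^(1.15845) = 2.09722 g.

2.097 g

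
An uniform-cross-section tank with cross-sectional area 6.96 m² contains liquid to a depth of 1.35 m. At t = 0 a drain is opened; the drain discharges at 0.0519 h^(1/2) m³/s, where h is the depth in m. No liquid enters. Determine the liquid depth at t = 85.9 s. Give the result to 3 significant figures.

With no inflow, A dh/dt = −0.0519 √h.
Separate and integrate: 2(√h − √h₀) = −(0.0519/A) t.
√h = √1.35 − 0.0519·85.9/(2·6.96) = 1.1619 − 0.32027 = 0.84162.
h = 0.84162² = 0.70833 m.

0.708 m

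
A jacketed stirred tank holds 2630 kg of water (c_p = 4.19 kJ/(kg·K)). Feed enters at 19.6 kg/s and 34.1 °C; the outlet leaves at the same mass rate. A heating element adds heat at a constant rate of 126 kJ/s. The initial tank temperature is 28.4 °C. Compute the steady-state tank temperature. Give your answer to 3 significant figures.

35.6 °C

M c_p dT/dt = ṁ c_p (T_in − T) + Q̇.
At steady state dT/dt = 0 ⇒ T_ss = T_in + Q̇/(ṁ c_p) = 34.1 + 126/(19.6·4.19) = 35.634 °C.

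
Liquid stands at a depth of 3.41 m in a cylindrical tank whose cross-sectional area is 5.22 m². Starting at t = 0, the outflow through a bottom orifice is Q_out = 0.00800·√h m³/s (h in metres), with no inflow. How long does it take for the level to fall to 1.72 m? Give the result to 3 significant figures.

698 s

Volume balance on the tank: A dh/dt = −0.00800 √h.
∫ h^(−1/2) dh = −(0.00800/A) ∫ dt, giving 2√h = 2√h₀ − (0.00800/A) t.
t = 2A(√h₀ − √h)/0.00800 = 2·5.22·(√3.41 − √1.72)/0.00800
  = 10.440 × (1.8466 − 1.3115) / 0.00800 = 698.35 s.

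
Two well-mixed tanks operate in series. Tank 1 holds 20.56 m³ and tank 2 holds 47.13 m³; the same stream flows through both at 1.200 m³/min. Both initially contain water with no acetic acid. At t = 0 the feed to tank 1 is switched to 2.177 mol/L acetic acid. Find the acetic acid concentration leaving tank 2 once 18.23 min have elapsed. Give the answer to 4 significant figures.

Each tank obeys Vᵢ dCᵢ/dt = Q(Cᵢ₋₁ − Cᵢ), so τᵢ = Vᵢ/Q.
τ₁ = 20.56/1.200 = 17.1333 min; τ₂ = 47.13/1.200 = 39.2750 min.
Solving the cascade with C₁(0)=C₂(0)=0 gives C₂(t) = C_in[1 − (τ₁ e^(−t/τ₁) − τ₂ e^(−t/τ₂))/(τ₁ − τ₂)].
At t = 18.23: e^(−t/τ₁) = 0.345070, e^(−t/τ₂) = 0.628661.
C₂ = 2.177·[1 − (17.1333·0.345070 − 39.2750·0.628661)/(-22.1417)] = 2.177·0.151895 = 0.330675 mol/L.

0.3307 mol/L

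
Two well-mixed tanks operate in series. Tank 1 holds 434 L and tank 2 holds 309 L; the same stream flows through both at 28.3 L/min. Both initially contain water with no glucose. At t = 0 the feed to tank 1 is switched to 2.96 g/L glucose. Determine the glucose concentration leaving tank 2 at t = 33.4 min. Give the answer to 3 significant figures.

Time constants: τᵢ = Vᵢ/Q for each well-mixed tank.
τ₁ = 434/28.3 = 15.336 min; τ₂ = 309/28.3 = 10.919 min.
Tank 1: C₁ = C_in(1 − e^(−t/τ₁)). Tank 2 (τ₁ ≠ τ₂): C₂ = C_in[1 − (τ₁ e^(−t/τ₁) − τ₂ e^(−t/τ₂))/(τ₁ − τ₂)].
At t = 33.4: e^(−t/τ₁) = 0.11328, e^(−t/τ₂) = 0.046936.
C₂ = 2.96·[1 − (15.336·0.11328 − 10.919·0.046936)/(4.4170)] = 2.96·0.72273 = 2.1393 g/L.

2.14 g/L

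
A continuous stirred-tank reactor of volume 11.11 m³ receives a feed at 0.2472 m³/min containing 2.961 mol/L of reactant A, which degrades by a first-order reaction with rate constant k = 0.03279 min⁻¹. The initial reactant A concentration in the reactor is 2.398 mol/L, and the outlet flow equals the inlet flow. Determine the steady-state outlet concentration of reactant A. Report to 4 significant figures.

1.197 mol/L

Accumulation = in − out − consumed: V dC/dt = Q C_in − Q C − k V C.
At steady state: 0 = Q C_in − (Q + kV) C_ss, so C_ss = Q C_in/(Q + kV).
C_ss = 0.2472·2.961/(0.2472 + 0.03279·11.11) = 0.731959/0.611497 = 1.19700 mol/L.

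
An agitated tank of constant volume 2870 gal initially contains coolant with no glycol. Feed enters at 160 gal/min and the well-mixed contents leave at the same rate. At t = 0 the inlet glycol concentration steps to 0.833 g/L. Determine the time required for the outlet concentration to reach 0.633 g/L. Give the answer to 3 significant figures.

25.6 min

Species balance on the tank: V dC/dt = Q(C_in − C), so τ = V/Q = 17.938 min.
C(t) = C_in + (C₀ − C_in) e^(−t/τ). Set C = 0.633 and solve for t:
e^(−t/τ) = (C − C_in)/(C₀ − C_in) = (0.633 − 0.833)/(0 − 0.833) = 0.24010
t = −τ ln(…) = 17.938 × 1.4267 = 25.592 min.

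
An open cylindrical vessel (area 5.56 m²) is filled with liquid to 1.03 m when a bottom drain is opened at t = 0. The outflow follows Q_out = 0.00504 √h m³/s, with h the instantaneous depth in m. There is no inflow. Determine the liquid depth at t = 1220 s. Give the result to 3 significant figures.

With no inflow, A dh/dt = −0.00504 √h.
Separate and integrate: 2(√h − √h₀) = −(0.00504/A) t.
√h = √1.03 − 0.00504·1220/(2·5.56) = 1.0149 − 0.55295 = 0.46194.
h = 0.46194² = 0.21339 m.

0.213 m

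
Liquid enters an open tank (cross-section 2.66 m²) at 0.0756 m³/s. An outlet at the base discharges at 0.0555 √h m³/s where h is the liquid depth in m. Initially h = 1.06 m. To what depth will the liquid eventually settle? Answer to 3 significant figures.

Level balance: A dh/dt = 0.0756 − 0.0555 √h. Setting dh/dt = 0:
Q_in = 0.0555 √h_ss ⇒ √h_ss = 0.0756/0.0555 = 1.3622.
h_ss = 1.3622² = 1.8555 m. (Since h₀ = 1.06 m < h_ss, the level will rise toward this value.)

1.86 m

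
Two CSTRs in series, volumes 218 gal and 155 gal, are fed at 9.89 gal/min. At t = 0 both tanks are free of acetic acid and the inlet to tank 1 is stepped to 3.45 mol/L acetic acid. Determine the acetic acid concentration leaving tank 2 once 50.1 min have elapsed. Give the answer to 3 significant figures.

2.57 mol/L

Each tank obeys Vᵢ dCᵢ/dt = Q(Cᵢ₋₁ − Cᵢ), so τᵢ = Vᵢ/Q.
τ₁ = 218/9.89 = 22.042 min; τ₂ = 155/9.89 = 15.672 min.
Tank 1: C₁ = C_in(1 − e^(−t/τ₁)). Tank 2 (τ₁ ≠ τ₂): C₂ = C_in[1 − (τ₁ e^(−t/τ₁) − τ₂ e^(−t/τ₂))/(τ₁ − τ₂)].
At t = 50.1: e^(−t/τ₁) = 0.10301, e^(−t/τ₂) = 0.040897.
C₂ = 3.45·[1 − (22.042·0.10301 − 15.672·0.040897)/(6.3701)] = 3.45·0.74416 = 2.5673 mol/L.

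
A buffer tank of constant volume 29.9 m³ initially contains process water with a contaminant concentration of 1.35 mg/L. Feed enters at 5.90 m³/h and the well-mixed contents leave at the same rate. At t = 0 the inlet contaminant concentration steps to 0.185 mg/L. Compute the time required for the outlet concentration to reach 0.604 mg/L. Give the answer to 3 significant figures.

5.18 h

Species balance: V dC/dt = Q(C_in − C) ⇒ τ = V/Q = 5.0678 h.
C(t) = C_in + (C₀ − C_in) e^(−t/τ). Set C = 0.604 and solve for t:
e^(−t/τ) = (C − C_in)/(C₀ − C_in) = (0.604 − 0.185)/(1.35 − 0.185) = 0.35966
t = −τ ln(…) = 5.0678 × 1.0226 = 5.1824 h.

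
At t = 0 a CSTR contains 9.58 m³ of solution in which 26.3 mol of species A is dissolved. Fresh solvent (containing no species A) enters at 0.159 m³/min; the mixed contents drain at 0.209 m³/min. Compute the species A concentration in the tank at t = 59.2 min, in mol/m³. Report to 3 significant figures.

Total volume: dV/dt = Q_in − Q_out = -0.050000 m³/min, so V(t) = 9.58 − 0.050000 t and V(59.2) = 6.6200 m³.
Species balance (pure solvent in): dm/dt = −Q_out · m/V(t).
dm/m = −Q_out dt/(V₀ − 0.050000 t); integrating gives ln(m/m₀) = −(Q_out/(Q_in−Q_out)) ln(V/V₀).
m = m₀ (V₀/V)^(Q_out/(Q_in−Q_out)) = 26.3 × (9.58/6.6200)^(-4.1800) = 5.6109 mol.
C = m/V = 5.6109/6.6200 = 0.84757 mol/m³.

0.848 mol/m³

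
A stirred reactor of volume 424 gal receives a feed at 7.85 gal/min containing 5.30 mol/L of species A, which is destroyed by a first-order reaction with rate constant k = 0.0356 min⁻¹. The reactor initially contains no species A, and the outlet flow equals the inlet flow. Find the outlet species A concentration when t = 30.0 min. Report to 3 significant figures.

V dC/dt = Q(C_in − C) − k V C.
dC/dt = (Q/V) C_in − (Q/V + k) C; effective rate a = Q/V + k = 0.018514 + 0.0356 = 0.054114 min⁻¹.
C_ss = Q C_in/(Q + kV) = 1.8133 mol/L; C(t) = C_ss + (C₀ − C_ss) e^(−a t).
C(30.0) = 1.8133 + (-1.8133)·e^(−0.054114·30.0) = 1.8133 + (-1.8133)·0.19722 = 1.4557 mol/L.

1.46 mol/L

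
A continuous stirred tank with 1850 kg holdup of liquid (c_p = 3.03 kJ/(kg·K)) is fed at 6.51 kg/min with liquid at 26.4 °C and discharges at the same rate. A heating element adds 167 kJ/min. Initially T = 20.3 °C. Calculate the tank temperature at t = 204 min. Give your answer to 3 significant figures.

27.8 °C

M c_p dT/dt = ṁ c_p (T_in − T) + Q̇.
τ = M/ṁ = 284.18 min; T_ss = T_in + Q̇/(ṁ c_p) = 26.4 + 167/(6.51·3.03) = 34.866 °C.
Solution: T(t) = T_ss + (T₀ − T_ss) e^(−t/τ).
T(204) = 34.866 + (-14.566)·e^(−204/284.18) = 34.866 + (-14.566)·0.48780 = 27.761 °C.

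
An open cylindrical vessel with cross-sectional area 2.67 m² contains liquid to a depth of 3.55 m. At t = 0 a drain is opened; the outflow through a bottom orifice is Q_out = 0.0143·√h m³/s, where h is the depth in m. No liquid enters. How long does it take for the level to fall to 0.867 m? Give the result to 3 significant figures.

356 s

A dh/dt = −Q_out = −0.0143 √h.
Separate and integrate: 2(√h − √h₀) = −(0.0143/A) t.
t = 2A(√h₀ − √h)/0.0143 = 2·2.67·(√3.55 − √0.867)/0.0143
  = 5.3400 × (1.8841 − 0.93113) / 0.0143 = 355.88 s.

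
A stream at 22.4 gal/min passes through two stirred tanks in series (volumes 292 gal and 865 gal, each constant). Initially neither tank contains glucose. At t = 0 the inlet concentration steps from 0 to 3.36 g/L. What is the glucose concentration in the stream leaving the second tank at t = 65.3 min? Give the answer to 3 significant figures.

2.44 g/L

Each tank obeys Vᵢ dCᵢ/dt = Q(Cᵢ₋₁ − Cᵢ), so τᵢ = Vᵢ/Q.
τ₁ = 292/22.4 = 13.036 min; τ₂ = 865/22.4 = 38.616 min.
Tank 1: C₁ = C_in(1 − e^(−t/τ₁)). Tank 2 (τ₁ ≠ τ₂): C₂ = C_in[1 − (τ₁ e^(−t/τ₁) − τ₂ e^(−t/τ₂))/(τ₁ − τ₂)].
At t = 65.3: e^(−t/τ₁) = 0.0066755, e^(−t/τ₂) = 0.18433.
C₂ = 3.36·[1 − (13.036·0.0066755 − 38.616·0.18433)/(-25.580)] = 3.36·0.72513 = 2.4364 g/L.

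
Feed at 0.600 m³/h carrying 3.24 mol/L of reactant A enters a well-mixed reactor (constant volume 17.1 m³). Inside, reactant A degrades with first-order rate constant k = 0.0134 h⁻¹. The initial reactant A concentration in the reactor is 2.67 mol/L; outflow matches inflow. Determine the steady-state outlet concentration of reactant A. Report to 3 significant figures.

2.34 mol/L

Species balance: V dC/dt = Q C_in − Q C − k V C.
Steady state (dC/dt = 0): C_ss = Q C_in/(Q + kV) = C_in/(1 + kV/Q).
C_ss = 0.600·3.24/(0.600 + 0.0134·17.1) = 1.9440/0.82914 = 2.3446 mol/L.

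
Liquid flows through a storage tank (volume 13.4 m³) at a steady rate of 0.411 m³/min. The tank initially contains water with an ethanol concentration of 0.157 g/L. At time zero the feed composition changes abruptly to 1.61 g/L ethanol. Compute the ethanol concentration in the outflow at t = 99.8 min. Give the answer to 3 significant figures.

1.54 g/L

Accumulation = in − out for the solute gives V dC/dt = Q(C_in − C).
Time constant τ = V/Q = 13.4/0.411 = 32.603 min.
Solution: C(t) = C_in + (C₀ − C_in) e^(−t/τ).
C(99.8) = 1.61 + (0.157 − 1.61)·e^(−99.8/32.603) = 1.61 + (-1.4530)·0.046839 = 1.5419 g/L.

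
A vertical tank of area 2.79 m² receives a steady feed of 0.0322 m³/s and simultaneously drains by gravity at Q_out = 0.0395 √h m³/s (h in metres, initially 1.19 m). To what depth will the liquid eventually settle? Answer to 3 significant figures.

0.665 m

A dh/dt = Q_in − 0.0395 √h. Steady state requires inflow = outflow:
Q_in = 0.0395 √h_ss ⇒ √h_ss = 0.0322/0.0395 = 0.81519.
h_ss = 0.81519² = 0.66453 m. (Since h₀ = 1.19 m > h_ss, the level will fall toward this value.)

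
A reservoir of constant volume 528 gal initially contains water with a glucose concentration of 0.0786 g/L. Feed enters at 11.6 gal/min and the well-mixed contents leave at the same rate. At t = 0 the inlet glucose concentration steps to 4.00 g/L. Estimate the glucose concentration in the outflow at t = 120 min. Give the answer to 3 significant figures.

Transient balance on the dissolved component: V dC/dt = Q(C_in − C).
Rewrite as dC/dt + C/τ = C_in/τ, τ = V/Q = 45.517 min.
Integrating: C(t) = C_in + (C₀ − C_in) e^(−t/τ).
C(120) = 4.00 + (0.0786 − 4.00)·e^(−120/45.517) = 4.00 + (-3.9214)·0.071621 = 3.7191 g/L.

3.72 g/L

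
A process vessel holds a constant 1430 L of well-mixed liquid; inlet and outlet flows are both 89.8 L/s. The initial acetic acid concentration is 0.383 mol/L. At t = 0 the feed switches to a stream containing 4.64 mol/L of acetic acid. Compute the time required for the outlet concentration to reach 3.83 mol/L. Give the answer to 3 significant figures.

Species balance: V dC/dt = Q(C_in − C) ⇒ τ = V/Q = 15.924 s.
C(t) = C_in + (C₀ − C_in) e^(−t/τ). Set C = 3.83 and solve for t:
e^(−t/τ) = (C − C_in)/(C₀ − C_in) = (3.83 − 4.64)/(0.383 − 4.64) = 0.19027
t = −τ ln(…) = 15.924 × 1.6593 = 26.423 s.

26.4 s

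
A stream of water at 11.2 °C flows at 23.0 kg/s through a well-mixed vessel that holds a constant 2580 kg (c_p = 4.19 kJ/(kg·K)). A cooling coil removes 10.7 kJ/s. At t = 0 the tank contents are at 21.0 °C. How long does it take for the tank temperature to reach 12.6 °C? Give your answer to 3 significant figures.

211 s

Unsteady energy balance on the tank contents: M c_p dT/dt = ṁ c_p (T_in − T) − 10.7.
τ = M/ṁ = 112.17 s; T_ss = T_in − Q̇/(ṁ c_p) = 11.089 °C.
T(t) = T_ss + (T₀ − T_ss) e^(−t/τ). Set T = 12.6:
e^(−t/τ) = (12.6 − 11.089)/(21.0 − 11.089) = 0.15246
t = −112.17 · ln(0.15246) = 210.98 s.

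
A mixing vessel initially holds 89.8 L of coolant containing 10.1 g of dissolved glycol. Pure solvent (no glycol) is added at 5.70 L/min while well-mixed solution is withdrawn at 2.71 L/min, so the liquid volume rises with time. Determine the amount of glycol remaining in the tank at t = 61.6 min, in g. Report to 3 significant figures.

Let m(t) be the amount of glycol. Volume: V(t) = V₀ + (Q_in − Q_out) t = 89.8 + 2.9900 t; V(61.6) = 273.98 L.
Species balance (pure solvent in): dm/dt = −Q_out · m/V(t).
dm/m = −Q_out dt/(V₀ + 2.9900 t); integrating gives ln(m/m₀) = −(Q_out/(Q_in−Q_out)) ln(V/V₀).
m = m₀ (V₀/V)^(Q_out/(Q_in−Q_out)) = 10.1 × (89.8/273.98)^(0.90635) = 3.6748 g.

3.67 g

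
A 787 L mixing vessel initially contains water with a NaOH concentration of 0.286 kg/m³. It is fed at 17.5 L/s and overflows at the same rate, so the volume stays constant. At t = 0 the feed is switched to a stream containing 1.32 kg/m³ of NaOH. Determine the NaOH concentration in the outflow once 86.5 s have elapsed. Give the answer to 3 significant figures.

Accumulation = in − out for the solute gives V dC/dt = Q(C_in − C).
Time constant τ = V/Q = 787/17.5 = 44.971 s.
This is linear first-order; C(t) = C_in + (C₀ − C_in) e^(−t/τ).
C(86.5) = 1.32 + (0.286 − 1.32)·e^(−86.5/44.971) = 1.32 + (-1.0340)·0.14610 = 1.1689 kg/m³.

1.17 kg/m³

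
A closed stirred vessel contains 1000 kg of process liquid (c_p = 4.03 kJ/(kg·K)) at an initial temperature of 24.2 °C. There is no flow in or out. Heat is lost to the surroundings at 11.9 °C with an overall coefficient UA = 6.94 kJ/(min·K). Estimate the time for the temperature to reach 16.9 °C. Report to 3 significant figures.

523 min

Energy balance: M c_p dT/dt = −UA(T − T_amb).
τ = M c_p/UA = 580.69 min; T_ss = T_amb = 11.900 °C.
T(t) = T_ss + (T₀ − T_ss)e^(−t/τ); set T = 16.9:
t = −τ ln[(T − T_ss)/(T₀ − T_ss)] = −580.69 · ln(0.40650) = 522.72 min.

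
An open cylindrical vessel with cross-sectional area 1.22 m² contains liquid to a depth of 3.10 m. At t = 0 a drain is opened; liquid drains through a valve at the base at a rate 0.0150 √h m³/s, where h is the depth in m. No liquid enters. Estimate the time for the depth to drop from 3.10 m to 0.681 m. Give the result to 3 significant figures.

With no inflow, A dh/dt = −0.0150 √h.
This is separable: 2 d(√h)/dt = −0.0150/A, so √h = √h₀ − (0.0150/(2A)) t.
t = 2A(√h₀ − √h)/0.0150 = 2·1.22·(√3.10 − √0.681)/0.0150
  = 2.4400 × (1.7607 − 0.82523) / 0.0150 = 152.17 s.

152 s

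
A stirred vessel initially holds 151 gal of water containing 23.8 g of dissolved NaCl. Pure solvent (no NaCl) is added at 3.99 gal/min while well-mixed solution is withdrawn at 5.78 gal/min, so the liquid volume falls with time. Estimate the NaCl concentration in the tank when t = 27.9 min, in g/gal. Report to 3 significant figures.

0.0644 g/gal

Let m(t) be the amount of NaCl. Volume: V(t) = V₀ + (Q_in − Q_out) t = 151 − 1.7900 t; V(27.9) = 101.06 gal.
Solute balance: dm/dt = 0 − Q_out C = −Q_out m/V(t).
Separate: dm/m = −Q_out dt/V(t) ⇒ ln(m/m₀) = −(Q_out/(Q_in−Q_out)) ln(V/V₀).
m = m₀ (V₀/V)^(Q_out/(Q_in−Q_out)) = 23.8 × (151/101.06)^(-3.2291) = 6.5077 g.
C = m/V = 6.5077/101.06 = 0.064395 g/gal.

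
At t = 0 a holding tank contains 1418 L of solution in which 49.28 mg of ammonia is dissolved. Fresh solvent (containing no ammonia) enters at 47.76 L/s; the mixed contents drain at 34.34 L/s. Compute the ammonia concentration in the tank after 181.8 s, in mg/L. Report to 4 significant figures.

0.0009865 mg/L

Let m(t) be the amount of ammonia. Volume: V(t) = V₀ + (Q_in − Q_out) t = 1418 + 13.4200 t; V(181.8) = 3857.76 L.
No ammonia enters, so dm/dt = −Q_out · (m/V).
dm/m = −Q_out dt/(V₀ + 13.4200 t); integrating gives ln(m/m₀) = −(Q_out/(Q_in−Q_out)) ln(V/V₀).
m = m₀ (V₀/V)^(Q_out/(Q_in−Q_out)) = 49.28 × (1418/3857.76)^(2.55887) = 3.80572 mg.
C = m/V = 3.80572/3857.76 = 0.000986512 mg/L.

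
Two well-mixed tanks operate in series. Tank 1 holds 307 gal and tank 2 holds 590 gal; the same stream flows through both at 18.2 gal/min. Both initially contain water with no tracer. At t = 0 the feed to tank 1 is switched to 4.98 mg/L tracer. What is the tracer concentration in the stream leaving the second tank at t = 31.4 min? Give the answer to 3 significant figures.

Species balance on tank i: dCᵢ/dt = (Cᵢ₋₁ − Cᵢ)/τᵢ with τᵢ = Vᵢ/Q.
τ₁ = 307/18.2 = 16.868 min; τ₂ = 590/18.2 = 32.418 min.
Solving the cascade with C₁(0)=C₂(0)=0 gives C₂(t) = C_in[1 − (τ₁ e^(−t/τ₁) − τ₂ e^(−t/τ₂))/(τ₁ − τ₂)].
At t = 31.4: e^(−t/τ₁) = 0.15544, e^(−t/τ₂) = 0.37961.
C₂ = 4.98·[1 − (16.868·0.15544 − 32.418·0.37961)/(-15.549)] = 4.98·0.37721 = 1.8785 mg/L.

1.88 mg/L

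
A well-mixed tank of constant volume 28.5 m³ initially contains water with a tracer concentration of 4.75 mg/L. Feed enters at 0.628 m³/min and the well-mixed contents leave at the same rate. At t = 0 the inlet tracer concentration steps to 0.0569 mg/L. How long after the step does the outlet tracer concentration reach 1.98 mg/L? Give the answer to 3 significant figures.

40.5 min

Species balance: V dC/dt = Q(C_in − C) ⇒ τ = V/Q = 45.382 min.
C(t) = C_in + (C₀ − C_in) e^(−t/τ). Set C = 1.98 and solve for t:
e^(−t/τ) = (C − C_in)/(C₀ − C_in) = (1.98 − 0.0569)/(4.75 − 0.0569) = 0.40977
t = −τ ln(…) = 45.382 × 0.89215 = 40.488 min.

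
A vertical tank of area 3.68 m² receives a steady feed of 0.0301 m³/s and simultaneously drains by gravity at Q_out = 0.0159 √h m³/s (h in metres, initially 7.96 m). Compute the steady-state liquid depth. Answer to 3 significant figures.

Level balance: A dh/dt = 0.0301 − 0.0159 √h. Setting dh/dt = 0:
Q_in = 0.0159 √h_ss ⇒ √h_ss = 0.0301/0.0159 = 1.8931.
h_ss = 1.8931² = 3.5838 m. (Since h₀ = 7.96 m > h_ss, the level will fall toward this value.)

3.58 m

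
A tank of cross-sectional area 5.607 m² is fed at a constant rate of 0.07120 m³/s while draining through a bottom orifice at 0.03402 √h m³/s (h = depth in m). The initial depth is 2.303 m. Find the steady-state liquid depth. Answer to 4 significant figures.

4.380 m

A dh/dt = Q_in − 0.03402 √h. Steady state requires inflow = outflow:
Q_in = 0.03402 √h_ss ⇒ √h_ss = 0.07120/0.03402 = 2.09289.
h_ss = 2.09289² = 4.38017 m. (Since h₀ = 2.303 m < h_ss, the level will rise toward this value.)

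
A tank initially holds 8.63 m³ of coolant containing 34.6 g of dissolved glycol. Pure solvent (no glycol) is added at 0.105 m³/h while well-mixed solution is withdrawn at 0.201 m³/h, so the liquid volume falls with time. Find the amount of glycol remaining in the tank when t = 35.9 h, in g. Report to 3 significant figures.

11.9 g

Let m(t) be the amount of glycol. Volume: V(t) = V₀ + (Q_in − Q_out) t = 8.63 − 0.096000 t; V(35.9) = 5.1836 m³.
No glycol enters, so dm/dt = −Q_out · (m/V).
dm/m = −Q_out dt/(V₀ − 0.096000 t); integrating gives ln(m/m₀) = −(Q_out/(Q_in−Q_out)) ln(V/V₀).
m = m₀ (V₀/V)^(Q_out/(Q_in−Q_out)) = 34.6 × (8.63/5.1836)^(-2.0938) = 11.900 g.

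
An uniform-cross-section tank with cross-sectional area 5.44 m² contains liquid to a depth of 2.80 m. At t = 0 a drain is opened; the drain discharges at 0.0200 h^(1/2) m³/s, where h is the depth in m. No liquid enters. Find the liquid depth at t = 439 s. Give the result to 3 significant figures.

A dh/dt = −Q_out = −0.0200 √h.
This is separable: 2 d(√h)/dt = −0.0200/A, so √h = √h₀ − (0.0200/(2A)) t.
√h = √2.80 − 0.0200·439/(2·5.44) = 1.6733 − 0.80699 = 0.86633.
h = 0.86633² = 0.75054 m.

0.751 m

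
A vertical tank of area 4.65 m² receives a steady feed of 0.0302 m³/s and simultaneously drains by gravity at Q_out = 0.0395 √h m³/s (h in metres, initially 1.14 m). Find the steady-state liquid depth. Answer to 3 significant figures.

Level balance: A dh/dt = 0.0302 − 0.0395 √h. Setting dh/dt = 0:
Q_in = 0.0395 √h_ss ⇒ √h_ss = 0.0302/0.0395 = 0.76456.
h_ss = 0.76456² = 0.58455 m. (Since h₀ = 1.14 m > h_ss, the level will fall toward this value.)

0.585 m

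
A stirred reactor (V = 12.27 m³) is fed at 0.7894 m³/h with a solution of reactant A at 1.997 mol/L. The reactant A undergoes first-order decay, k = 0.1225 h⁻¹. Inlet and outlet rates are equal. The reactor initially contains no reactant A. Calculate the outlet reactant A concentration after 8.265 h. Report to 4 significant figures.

Accumulation = in − out − consumed: V dC/dt = Q C_in − Q C − k V C.
dC/dt = (Q/V) C_in − (Q/V + k) C; effective rate a = Q/V + k = 0.0643358 + 0.1225 = 0.186836 h⁻¹.
C_ss = Q C_in/(Q + kV) = 0.687655 mol/L; C(t) = C_ss + (C₀ − C_ss) e^(−a t).
C(8.265) = 0.687655 + (-0.687655)·e^(−0.186836·8.265) = 0.687655 + (-0.687655)·0.213483 = 0.540852 mol/L.

0.5409 mol/L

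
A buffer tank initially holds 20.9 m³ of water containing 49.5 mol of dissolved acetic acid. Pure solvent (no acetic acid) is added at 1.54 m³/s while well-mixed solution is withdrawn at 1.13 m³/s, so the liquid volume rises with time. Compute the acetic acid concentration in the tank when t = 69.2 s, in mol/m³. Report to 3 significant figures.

0.0945 mol/m³

Total volume: dV/dt = Q_in − Q_out = 0.41000 m³/s, so V(t) = 20.9 + 0.41000 t and V(69.2) = 49.272 m³.
Solute balance: dm/dt = 0 − Q_out C = −Q_out m/V(t).
dm/m = −Q_out dt/(V₀ + 0.41000 t); integrating gives ln(m/m₀) = −(Q_out/(Q_in−Q_out)) ln(V/V₀).
m = m₀ (V₀/V)^(Q_out/(Q_in−Q_out)) = 49.5 × (20.9/49.272)^(2.7561) = 4.6568 mol.
C = m/V = 4.6568/49.272 = 0.094512 mol/m³.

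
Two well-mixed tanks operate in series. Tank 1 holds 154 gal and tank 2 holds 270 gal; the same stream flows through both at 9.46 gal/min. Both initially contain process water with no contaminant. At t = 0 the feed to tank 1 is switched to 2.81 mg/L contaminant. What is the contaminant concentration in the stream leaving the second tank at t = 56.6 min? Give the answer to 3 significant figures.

2.03 mg/L

Each tank obeys Vᵢ dCᵢ/dt = Q(Cᵢ₋₁ − Cᵢ), so τᵢ = Vᵢ/Q.
τ₁ = 154/9.46 = 16.279 min; τ₂ = 270/9.46 = 28.541 min.
Solving the cascade with C₁(0)=C₂(0)=0 gives C₂(t) = C_in[1 − (τ₁ e^(−t/τ₁) − τ₂ e^(−t/τ₂))/(τ₁ − τ₂)].
At t = 56.6: e^(−t/τ₁) = 0.030904, e^(−t/τ₂) = 0.13764.
C₂ = 2.81·[1 − (16.279·0.030904 − 28.541·0.13764)/(-12.262)] = 2.81·0.72065 = 2.0250 mg/L.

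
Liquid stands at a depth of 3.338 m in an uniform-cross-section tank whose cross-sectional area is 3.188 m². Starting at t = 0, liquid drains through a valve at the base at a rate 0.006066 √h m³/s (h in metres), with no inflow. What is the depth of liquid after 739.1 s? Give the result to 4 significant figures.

Volume balance on the tank: A dh/dt = −0.006066 √h.
This is separable: 2 d(√h)/dt = −0.006066/A, so √h = √h₀ − (0.006066/(2A)) t.
√h = √3.338 − 0.006066·739.1/(2·3.188) = 1.82702 − 0.703165 = 1.12385.
h = 1.12385² = 1.26305 m.

1.263 m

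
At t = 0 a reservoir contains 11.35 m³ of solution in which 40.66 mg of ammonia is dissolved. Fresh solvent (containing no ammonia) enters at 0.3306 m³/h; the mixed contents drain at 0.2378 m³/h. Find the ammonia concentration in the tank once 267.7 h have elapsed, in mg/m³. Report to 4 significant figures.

Let m(t) be the amount of ammonia. Volume: V(t) = V₀ + (Q_in − Q_out) t = 11.35 + 0.0928000 t; V(267.7) = 36.1926 m³.
Solute balance: dm/dt = 0 − Q_out C = −Q_out m/V(t).
dm/m = −Q_out dt/(V₀ + 0.0928000 t); integrating gives ln(m/m₀) = −(Q_out/(Q_in−Q_out)) ln(V/V₀).
m = m₀ (V₀/V)^(Q_out/(Q_in−Q_out)) = 40.66 × (11.35/36.1926)^(2.56250) = 2.08273 mg.
C = m/V = 2.08273/36.1926 = 0.0575457 mg/m³.

0.05755 mg/m³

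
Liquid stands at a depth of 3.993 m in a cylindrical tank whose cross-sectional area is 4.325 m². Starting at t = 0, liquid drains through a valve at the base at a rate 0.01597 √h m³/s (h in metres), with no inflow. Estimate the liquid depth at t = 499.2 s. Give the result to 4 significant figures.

1.159 m

Mass balance (ρ constant): A dh/dt = −0.01597 √h.
This is separable: 2 d(√h)/dt = −0.01597/A, so √h = √h₀ − (0.01597/(2A)) t.
√h = √3.993 − 0.01597·499.2/(2·4.325) = 1.99825 − 0.921644 = 1.07660.
h = 1.07660² = 1.15908 m.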